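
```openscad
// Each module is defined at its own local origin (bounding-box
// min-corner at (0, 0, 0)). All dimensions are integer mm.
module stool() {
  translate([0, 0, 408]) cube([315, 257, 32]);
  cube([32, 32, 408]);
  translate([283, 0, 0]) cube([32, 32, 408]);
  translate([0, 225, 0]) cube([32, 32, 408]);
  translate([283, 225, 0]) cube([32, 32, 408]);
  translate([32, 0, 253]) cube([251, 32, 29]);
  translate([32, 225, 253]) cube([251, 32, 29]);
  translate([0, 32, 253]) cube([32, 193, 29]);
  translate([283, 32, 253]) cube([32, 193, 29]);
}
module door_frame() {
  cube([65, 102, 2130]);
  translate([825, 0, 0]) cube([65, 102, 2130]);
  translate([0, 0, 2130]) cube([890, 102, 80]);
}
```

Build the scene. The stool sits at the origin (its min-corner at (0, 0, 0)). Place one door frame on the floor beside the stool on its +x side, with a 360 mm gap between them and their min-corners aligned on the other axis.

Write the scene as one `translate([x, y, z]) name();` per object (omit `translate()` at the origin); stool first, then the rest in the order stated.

stool();
translate([675, 0, 0]) door_frame();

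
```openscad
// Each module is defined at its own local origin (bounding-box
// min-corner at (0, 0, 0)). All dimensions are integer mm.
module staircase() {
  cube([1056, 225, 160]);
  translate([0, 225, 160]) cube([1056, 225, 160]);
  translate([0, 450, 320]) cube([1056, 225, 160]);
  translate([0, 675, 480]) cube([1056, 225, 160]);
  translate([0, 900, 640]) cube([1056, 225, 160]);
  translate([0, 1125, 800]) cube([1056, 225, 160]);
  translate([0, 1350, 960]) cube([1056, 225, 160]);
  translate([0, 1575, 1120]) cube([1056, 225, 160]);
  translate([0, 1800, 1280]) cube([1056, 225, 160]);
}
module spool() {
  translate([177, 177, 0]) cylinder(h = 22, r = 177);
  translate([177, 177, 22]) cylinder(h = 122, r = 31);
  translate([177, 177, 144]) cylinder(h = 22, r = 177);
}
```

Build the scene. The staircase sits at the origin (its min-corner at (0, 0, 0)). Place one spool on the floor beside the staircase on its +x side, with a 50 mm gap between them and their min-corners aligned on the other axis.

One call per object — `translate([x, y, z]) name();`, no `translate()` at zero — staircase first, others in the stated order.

staircase();
translate([1106, 0, 0]) spool();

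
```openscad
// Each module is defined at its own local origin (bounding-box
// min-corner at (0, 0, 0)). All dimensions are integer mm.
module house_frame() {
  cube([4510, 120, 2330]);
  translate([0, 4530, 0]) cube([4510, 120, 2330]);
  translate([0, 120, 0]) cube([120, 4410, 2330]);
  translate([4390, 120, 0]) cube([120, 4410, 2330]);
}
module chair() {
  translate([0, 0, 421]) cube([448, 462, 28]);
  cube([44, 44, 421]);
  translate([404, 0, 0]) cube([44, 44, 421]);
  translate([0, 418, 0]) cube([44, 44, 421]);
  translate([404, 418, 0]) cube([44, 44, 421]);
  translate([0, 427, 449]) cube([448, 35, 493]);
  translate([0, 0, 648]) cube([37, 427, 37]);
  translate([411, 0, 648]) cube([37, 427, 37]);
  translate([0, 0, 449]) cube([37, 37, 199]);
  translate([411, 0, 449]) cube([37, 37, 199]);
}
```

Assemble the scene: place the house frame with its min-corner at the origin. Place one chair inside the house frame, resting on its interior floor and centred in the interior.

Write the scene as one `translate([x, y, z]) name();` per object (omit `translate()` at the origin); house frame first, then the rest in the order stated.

house_frame();
translate([2031, 2094, 0]) chair();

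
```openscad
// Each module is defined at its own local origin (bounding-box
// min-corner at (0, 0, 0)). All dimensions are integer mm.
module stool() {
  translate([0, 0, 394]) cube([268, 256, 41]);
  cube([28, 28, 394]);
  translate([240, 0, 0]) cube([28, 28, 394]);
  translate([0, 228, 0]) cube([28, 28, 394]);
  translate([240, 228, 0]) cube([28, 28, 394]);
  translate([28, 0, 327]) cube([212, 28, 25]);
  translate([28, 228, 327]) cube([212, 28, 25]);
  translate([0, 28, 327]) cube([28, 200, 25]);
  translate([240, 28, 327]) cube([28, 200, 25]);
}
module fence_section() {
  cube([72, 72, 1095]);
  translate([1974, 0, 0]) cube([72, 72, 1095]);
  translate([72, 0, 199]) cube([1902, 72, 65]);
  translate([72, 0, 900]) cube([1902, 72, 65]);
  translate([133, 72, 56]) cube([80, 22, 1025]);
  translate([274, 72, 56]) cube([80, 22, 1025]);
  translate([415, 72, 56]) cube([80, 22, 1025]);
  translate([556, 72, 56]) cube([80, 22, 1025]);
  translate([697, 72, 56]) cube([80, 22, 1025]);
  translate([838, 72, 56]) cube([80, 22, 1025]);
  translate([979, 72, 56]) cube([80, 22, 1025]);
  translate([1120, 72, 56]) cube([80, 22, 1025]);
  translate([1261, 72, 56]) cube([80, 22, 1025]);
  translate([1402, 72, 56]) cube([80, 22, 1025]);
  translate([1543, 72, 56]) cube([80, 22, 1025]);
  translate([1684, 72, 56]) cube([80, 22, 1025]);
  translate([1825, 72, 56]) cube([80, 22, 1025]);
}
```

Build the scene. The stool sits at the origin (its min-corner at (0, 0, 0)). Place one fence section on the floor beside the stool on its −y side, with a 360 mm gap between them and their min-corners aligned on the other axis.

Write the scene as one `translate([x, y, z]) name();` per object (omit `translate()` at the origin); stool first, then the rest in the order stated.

stool();
translate([0, -454, 0]) fence_section();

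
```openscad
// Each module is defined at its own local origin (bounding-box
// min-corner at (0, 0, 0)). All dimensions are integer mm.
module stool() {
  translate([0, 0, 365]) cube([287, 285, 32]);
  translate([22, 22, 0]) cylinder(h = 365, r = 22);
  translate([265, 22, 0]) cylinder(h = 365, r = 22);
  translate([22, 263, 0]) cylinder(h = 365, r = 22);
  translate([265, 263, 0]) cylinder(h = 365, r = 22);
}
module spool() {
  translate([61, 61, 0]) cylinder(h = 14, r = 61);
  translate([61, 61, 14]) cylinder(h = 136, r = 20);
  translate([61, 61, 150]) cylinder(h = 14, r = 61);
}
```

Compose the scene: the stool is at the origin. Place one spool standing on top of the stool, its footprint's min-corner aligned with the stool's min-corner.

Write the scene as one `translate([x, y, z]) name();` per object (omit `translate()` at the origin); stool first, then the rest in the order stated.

stool();
translate([0, 0, 397]) spool();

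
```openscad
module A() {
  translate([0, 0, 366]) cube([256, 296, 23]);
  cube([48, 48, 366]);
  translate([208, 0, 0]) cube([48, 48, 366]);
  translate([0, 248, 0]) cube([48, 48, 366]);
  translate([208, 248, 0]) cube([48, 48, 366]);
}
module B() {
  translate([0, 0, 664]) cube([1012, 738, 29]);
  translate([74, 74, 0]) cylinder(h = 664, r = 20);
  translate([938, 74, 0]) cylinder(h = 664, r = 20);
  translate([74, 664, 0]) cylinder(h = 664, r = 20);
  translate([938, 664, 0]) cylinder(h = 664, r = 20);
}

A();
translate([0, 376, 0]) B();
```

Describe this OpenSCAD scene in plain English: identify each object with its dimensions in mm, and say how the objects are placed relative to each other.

A is a simple wooden stool: a rectangular seat 256 mm (x) by 296 mm (y), 23 mm thick, top face at z = 389 mm, on four square legs, each 48×48 mm in cross-section. The legs rest on z = 0, each flush with a corner of the seat.

B is a table: top 1012 mm (x) × 738 mm (y), 29 mm thick, upper face at z = 693 mm, on four round legs of 40 mm diameter, each leg's bounding box inset 54 mm from the nearest pair of top edges, running from z = 0 to the bottom of the top.

The table is on the floor beside the stool on its +y side.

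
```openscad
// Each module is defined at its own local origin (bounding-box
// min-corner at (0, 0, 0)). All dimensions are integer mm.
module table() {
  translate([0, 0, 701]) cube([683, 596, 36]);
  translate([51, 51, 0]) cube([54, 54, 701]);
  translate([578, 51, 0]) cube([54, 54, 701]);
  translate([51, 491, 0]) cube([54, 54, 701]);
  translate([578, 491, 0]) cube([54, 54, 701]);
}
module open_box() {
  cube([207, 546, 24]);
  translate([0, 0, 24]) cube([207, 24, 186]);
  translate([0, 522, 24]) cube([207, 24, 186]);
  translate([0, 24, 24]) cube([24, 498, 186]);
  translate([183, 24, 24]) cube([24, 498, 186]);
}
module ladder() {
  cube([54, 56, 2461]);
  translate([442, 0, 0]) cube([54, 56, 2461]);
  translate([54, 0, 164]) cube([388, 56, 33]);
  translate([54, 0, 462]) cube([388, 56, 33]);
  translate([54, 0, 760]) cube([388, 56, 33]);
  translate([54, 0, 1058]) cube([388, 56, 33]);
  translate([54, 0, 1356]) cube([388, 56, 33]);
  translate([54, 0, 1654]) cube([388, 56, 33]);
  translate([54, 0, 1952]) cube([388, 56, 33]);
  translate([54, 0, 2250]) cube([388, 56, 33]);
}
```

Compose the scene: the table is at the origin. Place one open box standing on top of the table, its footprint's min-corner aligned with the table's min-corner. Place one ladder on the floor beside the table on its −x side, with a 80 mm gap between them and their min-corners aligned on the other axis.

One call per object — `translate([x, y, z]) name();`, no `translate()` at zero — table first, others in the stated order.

table();
translate([0, 0, 737]) open_box();
translate([-576, 0, 0]) ladder();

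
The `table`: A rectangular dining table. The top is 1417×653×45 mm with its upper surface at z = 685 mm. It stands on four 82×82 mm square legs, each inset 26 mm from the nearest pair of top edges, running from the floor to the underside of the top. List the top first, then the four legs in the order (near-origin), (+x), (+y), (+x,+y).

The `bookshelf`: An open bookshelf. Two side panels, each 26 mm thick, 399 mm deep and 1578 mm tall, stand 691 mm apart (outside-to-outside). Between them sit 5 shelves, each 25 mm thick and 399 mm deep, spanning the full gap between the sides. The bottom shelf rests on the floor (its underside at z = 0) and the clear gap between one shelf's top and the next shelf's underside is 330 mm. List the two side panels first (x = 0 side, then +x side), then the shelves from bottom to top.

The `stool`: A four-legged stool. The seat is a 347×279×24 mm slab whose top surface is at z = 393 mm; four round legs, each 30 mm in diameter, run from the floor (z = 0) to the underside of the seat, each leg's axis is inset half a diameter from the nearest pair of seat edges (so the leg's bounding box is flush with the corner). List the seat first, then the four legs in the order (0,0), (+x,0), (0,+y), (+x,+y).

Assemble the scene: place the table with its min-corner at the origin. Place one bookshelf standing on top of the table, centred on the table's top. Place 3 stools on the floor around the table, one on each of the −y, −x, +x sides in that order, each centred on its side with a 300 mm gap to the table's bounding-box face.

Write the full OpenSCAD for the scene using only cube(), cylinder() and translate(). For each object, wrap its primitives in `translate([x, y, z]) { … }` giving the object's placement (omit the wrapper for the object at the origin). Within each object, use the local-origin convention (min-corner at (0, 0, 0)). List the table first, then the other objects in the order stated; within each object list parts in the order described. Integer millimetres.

translate([0, 0, 640]) cube([1417, 653, 45]);
translate([26, 26, 0]) cube([82, 82, 640]);
translate([1309, 26, 0]) cube([82, 82, 640]);
translate([26, 545, 0]) cube([82, 82, 640]);
translate([1309, 545, 0]) cube([82, 82, 640]);
translate([363, 127, 685]) {
  cube([26, 399, 1578]);
  translate([665, 0, 0]) cube([26, 399, 1578]);
  translate([26, 0, 0]) cube([639, 399, 25]);
  translate([26, 0, 355]) cube([639, 399, 25]);
  translate([26, 0, 710]) cube([639, 399, 25]);
  translate([26, 0, 1065]) cube([639, 399, 25]);
  translate([26, 0, 1420]) cube([639, 399, 25]);
}
translate([535, -579, 0]) {
  translate([0, 0, 369]) cube([347, 279, 24]);
  translate([15, 15, 0]) cylinder(h = 369, r = 15);
  translate([332, 15, 0]) cylinder(h = 369, r = 15);
  translate([15, 264, 0]) cylinder(h = 369, r = 15);
  translate([332, 264, 0]) cylinder(h = 369, r = 15);
}
translate([-647, 187, 0]) {
  translate([0, 0, 369]) cube([347, 279, 24]);
  translate([15, 15, 0]) cylinder(h = 369, r = 15);
  translate([332, 15, 0]) cylinder(h = 369, r = 15);
  translate([15, 264, 0]) cylinder(h = 369, r = 15);
  translate([332, 264, 0]) cylinder(h = 369, r = 15);
}
translate([1717, 187, 0]) {
  translate([0, 0, 369]) cube([347, 279, 24]);
  translate([15, 15, 0]) cylinder(h = 369, r = 15);
  translate([332, 15, 0]) cylinder(h = 369, r = 15);
  translate([15, 264, 0]) cylinder(h = 369, r = 15);
  translate([332, 264, 0]) cylinder(h = 369, r = 15);
}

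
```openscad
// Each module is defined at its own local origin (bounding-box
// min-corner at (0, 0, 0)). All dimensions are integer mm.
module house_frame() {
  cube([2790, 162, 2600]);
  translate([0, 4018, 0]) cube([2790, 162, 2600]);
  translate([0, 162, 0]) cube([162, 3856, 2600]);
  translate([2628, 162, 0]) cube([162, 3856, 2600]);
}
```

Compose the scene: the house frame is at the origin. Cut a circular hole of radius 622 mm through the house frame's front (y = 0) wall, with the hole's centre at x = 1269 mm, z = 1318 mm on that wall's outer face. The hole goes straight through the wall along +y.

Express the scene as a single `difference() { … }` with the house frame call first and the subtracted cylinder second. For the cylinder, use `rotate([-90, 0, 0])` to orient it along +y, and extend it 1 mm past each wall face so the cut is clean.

difference() {
  house_frame();
  translate([1269, -1, 1318]) rotate([-90, 0, 0]) cylinder(h = 164, r = 622);
}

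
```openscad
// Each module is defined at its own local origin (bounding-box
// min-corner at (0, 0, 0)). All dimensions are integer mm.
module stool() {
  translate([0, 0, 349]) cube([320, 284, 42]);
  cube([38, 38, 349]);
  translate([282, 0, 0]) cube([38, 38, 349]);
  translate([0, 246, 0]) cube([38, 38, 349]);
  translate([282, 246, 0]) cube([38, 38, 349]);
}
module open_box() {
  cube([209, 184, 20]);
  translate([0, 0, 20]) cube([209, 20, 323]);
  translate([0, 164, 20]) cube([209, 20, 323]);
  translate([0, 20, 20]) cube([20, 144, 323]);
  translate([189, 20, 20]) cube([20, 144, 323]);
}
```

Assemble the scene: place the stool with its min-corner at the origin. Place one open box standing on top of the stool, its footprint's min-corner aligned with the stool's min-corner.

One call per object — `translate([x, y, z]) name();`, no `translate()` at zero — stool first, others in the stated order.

stool();
translate([0, 0, 391]) open_box();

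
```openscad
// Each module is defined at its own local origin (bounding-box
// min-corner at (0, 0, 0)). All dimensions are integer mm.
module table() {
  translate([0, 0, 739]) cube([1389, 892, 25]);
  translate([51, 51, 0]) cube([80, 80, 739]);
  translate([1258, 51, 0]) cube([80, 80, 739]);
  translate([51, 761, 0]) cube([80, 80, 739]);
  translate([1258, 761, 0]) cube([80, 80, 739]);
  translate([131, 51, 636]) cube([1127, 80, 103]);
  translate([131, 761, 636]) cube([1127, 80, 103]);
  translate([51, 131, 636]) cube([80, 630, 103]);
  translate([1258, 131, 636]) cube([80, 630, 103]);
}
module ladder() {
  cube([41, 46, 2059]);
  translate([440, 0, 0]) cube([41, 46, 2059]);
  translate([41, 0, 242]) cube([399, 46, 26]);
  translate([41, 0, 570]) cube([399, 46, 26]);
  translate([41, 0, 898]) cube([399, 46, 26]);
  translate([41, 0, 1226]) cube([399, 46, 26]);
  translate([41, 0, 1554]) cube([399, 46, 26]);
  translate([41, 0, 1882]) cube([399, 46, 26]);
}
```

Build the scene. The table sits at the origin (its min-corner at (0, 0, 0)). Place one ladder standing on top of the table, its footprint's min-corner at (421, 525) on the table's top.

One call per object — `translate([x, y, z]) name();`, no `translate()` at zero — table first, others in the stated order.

table();
translate([421, 525, 764]) ladder();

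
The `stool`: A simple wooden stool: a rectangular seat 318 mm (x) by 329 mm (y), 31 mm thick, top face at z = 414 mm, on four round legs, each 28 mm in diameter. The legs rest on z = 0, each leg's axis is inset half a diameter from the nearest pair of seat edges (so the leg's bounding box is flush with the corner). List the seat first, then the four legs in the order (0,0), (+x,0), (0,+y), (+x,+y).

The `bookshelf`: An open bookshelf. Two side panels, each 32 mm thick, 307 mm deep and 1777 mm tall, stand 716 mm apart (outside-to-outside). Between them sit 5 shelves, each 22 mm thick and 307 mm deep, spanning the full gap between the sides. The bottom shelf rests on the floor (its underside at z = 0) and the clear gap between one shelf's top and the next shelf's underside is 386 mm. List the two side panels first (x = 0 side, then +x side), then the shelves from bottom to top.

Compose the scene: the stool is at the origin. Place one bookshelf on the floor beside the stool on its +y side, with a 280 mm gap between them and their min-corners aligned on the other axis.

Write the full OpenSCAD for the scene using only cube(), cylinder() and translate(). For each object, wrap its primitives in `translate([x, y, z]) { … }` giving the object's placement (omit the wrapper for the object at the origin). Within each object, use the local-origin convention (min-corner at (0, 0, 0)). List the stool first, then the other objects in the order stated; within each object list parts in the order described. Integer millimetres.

translate([0, 0, 383]) cube([318, 329, 31]);
translate([14, 14, 0]) cylinder(h = 383, r = 14);
translate([304, 14, 0]) cylinder(h = 383, r = 14);
translate([14, 315, 0]) cylinder(h = 383, r = 14);
translate([304, 315, 0]) cylinder(h = 383, r = 14);
translate([0, 609, 0]) {
  cube([32, 307, 1777]);
  translate([684, 0, 0]) cube([32, 307, 1777]);
  translate([32, 0, 0]) cube([652, 307, 22]);
  translate([32, 0, 408]) cube([652, 307, 22]);
  translate([32, 0, 816]) cube([652, 307, 22]);
  translate([32, 0, 1224]) cube([652, 307, 22]);
  translate([32, 0, 1632]) cube([652, 307, 22]);
}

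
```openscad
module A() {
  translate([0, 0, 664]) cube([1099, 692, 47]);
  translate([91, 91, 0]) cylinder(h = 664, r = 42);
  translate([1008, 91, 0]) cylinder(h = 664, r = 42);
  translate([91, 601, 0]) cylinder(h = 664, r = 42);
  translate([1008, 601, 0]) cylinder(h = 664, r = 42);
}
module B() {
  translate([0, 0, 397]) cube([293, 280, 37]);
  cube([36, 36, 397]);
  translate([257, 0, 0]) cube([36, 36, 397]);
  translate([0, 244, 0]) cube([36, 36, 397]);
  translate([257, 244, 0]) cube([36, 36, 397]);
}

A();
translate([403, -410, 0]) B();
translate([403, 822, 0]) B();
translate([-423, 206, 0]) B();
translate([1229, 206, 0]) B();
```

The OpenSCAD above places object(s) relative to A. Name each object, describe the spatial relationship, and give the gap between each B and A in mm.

A is a table. B is a stool. Four stools sit around the table at the −y, +y, −x, +x sides. The gap between each stool and the table is 130 mm.

Each stool's nearest face is 130 mm from the table's bounding box.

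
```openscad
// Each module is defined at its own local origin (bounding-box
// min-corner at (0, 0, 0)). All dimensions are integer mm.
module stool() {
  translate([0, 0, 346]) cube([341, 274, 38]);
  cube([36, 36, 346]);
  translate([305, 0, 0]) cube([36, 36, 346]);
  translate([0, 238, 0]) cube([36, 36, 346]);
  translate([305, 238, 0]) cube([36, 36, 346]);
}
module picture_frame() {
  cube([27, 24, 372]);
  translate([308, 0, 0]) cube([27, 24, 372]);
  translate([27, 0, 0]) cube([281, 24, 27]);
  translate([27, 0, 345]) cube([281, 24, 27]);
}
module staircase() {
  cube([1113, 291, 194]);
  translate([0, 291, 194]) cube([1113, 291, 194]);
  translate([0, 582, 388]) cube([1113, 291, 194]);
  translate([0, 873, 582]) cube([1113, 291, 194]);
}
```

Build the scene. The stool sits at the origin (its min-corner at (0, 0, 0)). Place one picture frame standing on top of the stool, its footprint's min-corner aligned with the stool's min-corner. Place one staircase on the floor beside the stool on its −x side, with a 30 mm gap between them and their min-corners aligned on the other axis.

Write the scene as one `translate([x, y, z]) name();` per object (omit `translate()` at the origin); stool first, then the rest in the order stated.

stool();
translate([0, 0, 384]) picture_frame();
translate([-1143, 0, 0]) staircase();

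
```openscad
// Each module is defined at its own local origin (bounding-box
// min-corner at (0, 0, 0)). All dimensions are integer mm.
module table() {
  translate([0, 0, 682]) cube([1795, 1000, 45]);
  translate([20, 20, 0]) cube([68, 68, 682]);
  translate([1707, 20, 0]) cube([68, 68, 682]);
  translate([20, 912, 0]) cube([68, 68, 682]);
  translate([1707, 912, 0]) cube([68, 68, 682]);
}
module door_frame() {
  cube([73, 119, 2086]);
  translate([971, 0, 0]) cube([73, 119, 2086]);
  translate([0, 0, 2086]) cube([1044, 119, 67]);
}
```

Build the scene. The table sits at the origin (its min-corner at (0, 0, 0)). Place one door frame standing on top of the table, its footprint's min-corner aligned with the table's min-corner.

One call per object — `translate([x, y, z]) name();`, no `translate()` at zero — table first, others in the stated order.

table();
translate([0, 0, 727]) door_frame();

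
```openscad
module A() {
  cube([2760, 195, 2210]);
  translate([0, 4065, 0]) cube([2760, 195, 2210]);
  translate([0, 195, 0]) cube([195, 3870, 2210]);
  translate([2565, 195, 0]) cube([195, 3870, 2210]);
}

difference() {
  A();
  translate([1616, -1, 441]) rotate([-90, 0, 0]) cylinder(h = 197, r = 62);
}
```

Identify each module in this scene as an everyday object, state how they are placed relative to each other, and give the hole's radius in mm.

The subtracted cylinder has r = 62 mm.

A is a house frame. The house frame has a circular hole through its front wall. The hole's radius is 62 mm.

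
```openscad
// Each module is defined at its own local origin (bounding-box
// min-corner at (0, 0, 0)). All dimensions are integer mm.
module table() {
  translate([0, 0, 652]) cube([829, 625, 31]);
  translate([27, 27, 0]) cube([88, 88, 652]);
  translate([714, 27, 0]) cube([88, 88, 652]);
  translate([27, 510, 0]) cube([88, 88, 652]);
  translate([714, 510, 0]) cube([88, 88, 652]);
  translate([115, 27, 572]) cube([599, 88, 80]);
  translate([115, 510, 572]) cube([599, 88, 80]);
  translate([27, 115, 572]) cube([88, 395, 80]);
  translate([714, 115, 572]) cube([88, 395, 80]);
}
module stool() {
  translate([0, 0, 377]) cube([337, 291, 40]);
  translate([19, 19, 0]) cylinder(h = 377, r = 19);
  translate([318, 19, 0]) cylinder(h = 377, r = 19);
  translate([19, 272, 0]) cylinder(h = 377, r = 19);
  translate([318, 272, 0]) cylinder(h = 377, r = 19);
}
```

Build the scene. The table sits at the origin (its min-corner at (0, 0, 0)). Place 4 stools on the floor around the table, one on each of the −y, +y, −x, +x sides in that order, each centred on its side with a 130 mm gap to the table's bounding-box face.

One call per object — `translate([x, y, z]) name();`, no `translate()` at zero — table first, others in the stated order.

table();
translate([246, -421, 0]) stool();
translate([246, 755, 0]) stool();
translate([-467, 167, 0]) stool();
translate([959, 167, 0]) stool();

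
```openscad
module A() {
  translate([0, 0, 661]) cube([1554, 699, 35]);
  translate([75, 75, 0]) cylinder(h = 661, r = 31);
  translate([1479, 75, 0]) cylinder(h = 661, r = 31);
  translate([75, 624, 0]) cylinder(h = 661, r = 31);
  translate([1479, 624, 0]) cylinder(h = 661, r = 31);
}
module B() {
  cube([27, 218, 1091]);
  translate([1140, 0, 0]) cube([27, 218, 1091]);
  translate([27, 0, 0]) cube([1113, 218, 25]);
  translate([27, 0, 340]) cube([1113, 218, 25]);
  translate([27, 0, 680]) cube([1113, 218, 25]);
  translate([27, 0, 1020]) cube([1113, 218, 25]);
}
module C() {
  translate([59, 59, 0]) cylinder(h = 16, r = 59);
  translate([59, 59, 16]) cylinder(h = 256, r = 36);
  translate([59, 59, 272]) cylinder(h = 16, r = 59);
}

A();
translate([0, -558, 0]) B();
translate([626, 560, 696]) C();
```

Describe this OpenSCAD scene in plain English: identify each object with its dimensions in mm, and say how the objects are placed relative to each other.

A is a table with a 1554×699 mm rectangular top, 35 mm thick, top surface at z = 696 mm, supported by four round legs of 62 mm diameter, each leg's bounding box inset 44 mm from the nearest pair of top edges, running from the floor.

B is an open bookshelf. Two side panels, each 27 mm thick, 218 mm deep and 1091 mm tall, stand 1167 mm apart (outside-to-outside). Between them sit 4 shelves, each 25 mm thick and 218 mm deep, spanning the full gap between the sides. The bottom shelf rests on the floor (its underside at z = 0) and the clear gap between one shelf's top and the next shelf's underside is 315 mm.

C is a spool: two coaxial disc flanges of radius 59 mm and thickness 16 mm, joined by a core cylinder of radius 36 mm and height 256 mm. The lower flange rests on z = 0 and the three cylinders share a vertical axis.

The bookshelf is on the floor beside the table on its −y side. The spool is on top of the table.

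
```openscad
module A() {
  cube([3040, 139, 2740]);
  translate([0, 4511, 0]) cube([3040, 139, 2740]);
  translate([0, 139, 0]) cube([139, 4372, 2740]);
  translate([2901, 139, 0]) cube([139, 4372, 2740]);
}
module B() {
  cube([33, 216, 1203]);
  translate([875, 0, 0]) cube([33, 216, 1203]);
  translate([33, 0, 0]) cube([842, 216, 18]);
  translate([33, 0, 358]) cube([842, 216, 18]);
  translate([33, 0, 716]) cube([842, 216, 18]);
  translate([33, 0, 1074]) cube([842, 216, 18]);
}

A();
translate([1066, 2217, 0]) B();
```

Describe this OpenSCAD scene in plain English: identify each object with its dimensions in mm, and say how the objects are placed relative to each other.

A is a box-shaped house frame (walls only): outside footprint 3040×4650 mm, wall height 2740 mm, wall thickness 139 mm. The two y-facing walls run the full x-width; the two x-facing walls fit between the inner faces of the y-facing walls.

B is an open bookshelf. Two side panels, each 33 mm thick, 216 mm deep and 1203 mm tall, stand 908 mm apart (outside-to-outside). Between them sit 4 shelves, each 18 mm thick and 216 mm deep, spanning the full gap between the sides. The bottom shelf rests on the floor (its underside at z = 0) and the clear gap between one shelf's top and the next shelf's underside is 340 mm.

The bookshelf sits inside the house frame, centred.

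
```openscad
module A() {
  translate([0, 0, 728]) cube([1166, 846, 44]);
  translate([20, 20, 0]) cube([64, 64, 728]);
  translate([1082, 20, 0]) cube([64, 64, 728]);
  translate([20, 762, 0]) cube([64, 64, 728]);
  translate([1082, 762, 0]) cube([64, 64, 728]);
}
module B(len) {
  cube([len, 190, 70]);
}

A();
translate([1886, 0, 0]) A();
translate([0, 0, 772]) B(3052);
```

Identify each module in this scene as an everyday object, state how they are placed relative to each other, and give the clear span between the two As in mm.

A is a table. B is a beam. A beam spans the tops of two tables. The clear span between the two tables is 720 mm.

Second table starts at x = 1886; first ends at x = 1166; clear span = 1886 − 1166 = 720 mm.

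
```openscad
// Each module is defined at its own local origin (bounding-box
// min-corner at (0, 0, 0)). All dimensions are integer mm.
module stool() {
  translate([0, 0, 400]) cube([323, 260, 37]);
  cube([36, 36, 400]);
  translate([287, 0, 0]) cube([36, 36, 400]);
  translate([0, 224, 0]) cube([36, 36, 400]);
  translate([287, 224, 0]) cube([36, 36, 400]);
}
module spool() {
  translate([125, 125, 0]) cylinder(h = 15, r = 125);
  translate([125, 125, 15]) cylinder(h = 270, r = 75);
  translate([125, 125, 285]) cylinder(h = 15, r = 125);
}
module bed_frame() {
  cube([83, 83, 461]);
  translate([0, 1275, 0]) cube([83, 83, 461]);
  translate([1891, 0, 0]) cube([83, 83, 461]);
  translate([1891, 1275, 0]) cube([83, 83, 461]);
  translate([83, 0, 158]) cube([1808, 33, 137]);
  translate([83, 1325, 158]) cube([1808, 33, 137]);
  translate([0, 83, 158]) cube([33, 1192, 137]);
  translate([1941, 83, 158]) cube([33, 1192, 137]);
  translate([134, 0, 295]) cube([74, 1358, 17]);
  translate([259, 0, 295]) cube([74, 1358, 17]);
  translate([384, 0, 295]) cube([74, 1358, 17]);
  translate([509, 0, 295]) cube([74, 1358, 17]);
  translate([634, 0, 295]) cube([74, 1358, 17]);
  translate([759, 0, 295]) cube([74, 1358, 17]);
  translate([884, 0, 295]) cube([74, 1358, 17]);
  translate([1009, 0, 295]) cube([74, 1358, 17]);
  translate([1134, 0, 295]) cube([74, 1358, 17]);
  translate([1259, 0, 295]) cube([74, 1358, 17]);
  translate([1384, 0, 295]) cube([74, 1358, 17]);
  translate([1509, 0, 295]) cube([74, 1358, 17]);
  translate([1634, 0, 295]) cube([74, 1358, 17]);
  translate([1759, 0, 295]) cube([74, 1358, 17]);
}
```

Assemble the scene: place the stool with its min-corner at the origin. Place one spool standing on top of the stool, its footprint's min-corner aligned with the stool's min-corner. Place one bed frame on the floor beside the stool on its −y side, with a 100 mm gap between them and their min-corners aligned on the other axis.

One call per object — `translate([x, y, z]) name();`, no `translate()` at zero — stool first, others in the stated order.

stool();
translate([0, 0, 437]) spool();
translate([0, -1458, 0]) bed_frame();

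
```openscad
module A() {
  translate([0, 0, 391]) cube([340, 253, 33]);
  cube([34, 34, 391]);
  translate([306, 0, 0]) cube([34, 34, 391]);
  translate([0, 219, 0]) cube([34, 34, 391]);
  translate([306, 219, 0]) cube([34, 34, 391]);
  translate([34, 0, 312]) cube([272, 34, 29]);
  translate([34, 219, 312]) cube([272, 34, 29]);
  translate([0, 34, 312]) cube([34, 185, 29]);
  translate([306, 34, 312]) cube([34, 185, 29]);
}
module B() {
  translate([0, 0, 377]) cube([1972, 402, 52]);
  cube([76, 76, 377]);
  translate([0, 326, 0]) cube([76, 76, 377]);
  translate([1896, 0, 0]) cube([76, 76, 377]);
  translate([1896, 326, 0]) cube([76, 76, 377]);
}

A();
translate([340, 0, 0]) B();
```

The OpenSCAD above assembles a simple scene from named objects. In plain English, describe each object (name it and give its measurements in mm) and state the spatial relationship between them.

A is a simple wooden stool: a rectangular seat 340 mm (x) by 253 mm (y), 33 mm thick, top face at z = 424 mm, on four square legs, each 34×34 mm in cross-section. The legs rest on z = 0, each flush with a corner of the seat. Four stretchers, 34 mm wide and 29 mm tall, connect adjacent legs with their undersides at z = 312 mm, each running between the inner faces of the legs it joins and aligned with the legs' outer faces on the other axis.

B is a long wooden bench with a 1972 mm (x) × 402 mm (y) seat, 52 mm thick, its top surface 429 mm above the floor. Four 76 mm square legs at the seat corners, flush with the edges, run from z = 0 to the seat underside.

The bench is against the stool's +x side, with their −y faces flush.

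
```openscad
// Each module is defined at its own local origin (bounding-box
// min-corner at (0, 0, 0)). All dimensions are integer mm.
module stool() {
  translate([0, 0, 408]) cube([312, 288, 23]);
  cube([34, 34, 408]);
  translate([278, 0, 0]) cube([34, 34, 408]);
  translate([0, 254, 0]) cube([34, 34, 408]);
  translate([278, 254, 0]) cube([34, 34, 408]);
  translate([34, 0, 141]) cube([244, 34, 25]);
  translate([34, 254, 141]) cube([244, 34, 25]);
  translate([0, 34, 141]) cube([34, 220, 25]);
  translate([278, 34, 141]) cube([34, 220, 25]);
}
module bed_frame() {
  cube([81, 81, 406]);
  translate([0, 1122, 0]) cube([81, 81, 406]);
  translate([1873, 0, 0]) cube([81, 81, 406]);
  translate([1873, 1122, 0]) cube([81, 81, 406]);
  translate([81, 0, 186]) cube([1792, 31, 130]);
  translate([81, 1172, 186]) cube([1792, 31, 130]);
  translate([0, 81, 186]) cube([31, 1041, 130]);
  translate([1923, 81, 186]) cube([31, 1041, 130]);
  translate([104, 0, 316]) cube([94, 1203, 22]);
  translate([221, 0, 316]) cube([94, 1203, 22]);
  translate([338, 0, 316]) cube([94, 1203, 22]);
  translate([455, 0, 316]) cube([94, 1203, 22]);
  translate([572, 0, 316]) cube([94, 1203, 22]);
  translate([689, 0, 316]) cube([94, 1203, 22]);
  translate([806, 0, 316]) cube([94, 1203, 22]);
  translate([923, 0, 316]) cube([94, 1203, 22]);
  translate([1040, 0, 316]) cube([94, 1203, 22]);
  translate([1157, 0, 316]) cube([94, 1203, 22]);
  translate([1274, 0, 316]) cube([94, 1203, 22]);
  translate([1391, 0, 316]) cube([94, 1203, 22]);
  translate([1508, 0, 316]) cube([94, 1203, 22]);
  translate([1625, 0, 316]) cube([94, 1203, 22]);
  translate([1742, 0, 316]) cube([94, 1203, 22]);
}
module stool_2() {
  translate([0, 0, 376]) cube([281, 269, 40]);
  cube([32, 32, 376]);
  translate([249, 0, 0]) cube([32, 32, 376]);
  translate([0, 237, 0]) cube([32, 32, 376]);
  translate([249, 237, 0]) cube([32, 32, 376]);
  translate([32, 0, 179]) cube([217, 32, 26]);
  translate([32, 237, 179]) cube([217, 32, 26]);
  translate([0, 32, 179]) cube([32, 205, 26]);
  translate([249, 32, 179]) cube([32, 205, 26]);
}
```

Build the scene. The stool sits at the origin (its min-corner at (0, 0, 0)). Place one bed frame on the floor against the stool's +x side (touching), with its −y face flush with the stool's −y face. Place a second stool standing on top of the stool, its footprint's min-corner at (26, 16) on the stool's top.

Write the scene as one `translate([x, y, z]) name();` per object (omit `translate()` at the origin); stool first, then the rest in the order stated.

stool();
translate([312, 0, 0]) bed_frame();
translate([26, 16, 431]) stool_2();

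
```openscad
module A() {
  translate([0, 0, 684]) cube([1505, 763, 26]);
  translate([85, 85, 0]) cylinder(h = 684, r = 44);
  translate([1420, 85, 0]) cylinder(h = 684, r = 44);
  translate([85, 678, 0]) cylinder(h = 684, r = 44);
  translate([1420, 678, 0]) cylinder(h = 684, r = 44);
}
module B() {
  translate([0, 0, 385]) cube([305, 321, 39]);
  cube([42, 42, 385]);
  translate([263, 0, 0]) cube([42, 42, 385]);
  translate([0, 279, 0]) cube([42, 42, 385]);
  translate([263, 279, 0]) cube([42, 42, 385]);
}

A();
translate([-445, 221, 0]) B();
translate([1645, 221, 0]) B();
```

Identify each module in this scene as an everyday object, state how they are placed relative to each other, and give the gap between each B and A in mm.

A is a table. B is a stool. Two stools sit around the table at the −x, +x sides. The gap between each stool and the table is 140 mm.

Each stool's nearest face is 140 mm from the table's bounding box.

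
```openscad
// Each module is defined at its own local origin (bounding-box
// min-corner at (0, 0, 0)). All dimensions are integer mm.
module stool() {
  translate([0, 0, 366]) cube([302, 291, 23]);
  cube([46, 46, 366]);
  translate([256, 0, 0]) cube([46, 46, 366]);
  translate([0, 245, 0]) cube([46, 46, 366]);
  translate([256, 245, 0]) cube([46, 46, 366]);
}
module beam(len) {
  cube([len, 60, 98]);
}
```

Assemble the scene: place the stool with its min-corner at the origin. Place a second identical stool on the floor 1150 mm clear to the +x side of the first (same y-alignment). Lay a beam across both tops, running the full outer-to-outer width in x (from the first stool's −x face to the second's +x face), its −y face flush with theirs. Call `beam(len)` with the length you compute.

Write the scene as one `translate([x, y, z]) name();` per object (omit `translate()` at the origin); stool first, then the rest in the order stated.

stool();
translate([1452, 0, 0]) stool();
translate([0, 0, 389]) beam(1754);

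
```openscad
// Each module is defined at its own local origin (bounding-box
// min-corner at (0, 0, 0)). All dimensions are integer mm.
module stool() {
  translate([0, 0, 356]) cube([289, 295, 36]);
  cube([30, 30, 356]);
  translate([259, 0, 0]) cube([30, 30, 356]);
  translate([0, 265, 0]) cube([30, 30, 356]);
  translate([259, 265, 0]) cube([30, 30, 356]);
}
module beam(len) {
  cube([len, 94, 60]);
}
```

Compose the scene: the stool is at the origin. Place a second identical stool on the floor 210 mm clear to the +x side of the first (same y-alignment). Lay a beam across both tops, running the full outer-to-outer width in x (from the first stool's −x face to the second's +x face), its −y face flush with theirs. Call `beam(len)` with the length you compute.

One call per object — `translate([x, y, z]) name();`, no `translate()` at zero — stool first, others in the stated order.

stool();
translate([499, 0, 0]) stool();
translate([0, 0, 392]) beam(788);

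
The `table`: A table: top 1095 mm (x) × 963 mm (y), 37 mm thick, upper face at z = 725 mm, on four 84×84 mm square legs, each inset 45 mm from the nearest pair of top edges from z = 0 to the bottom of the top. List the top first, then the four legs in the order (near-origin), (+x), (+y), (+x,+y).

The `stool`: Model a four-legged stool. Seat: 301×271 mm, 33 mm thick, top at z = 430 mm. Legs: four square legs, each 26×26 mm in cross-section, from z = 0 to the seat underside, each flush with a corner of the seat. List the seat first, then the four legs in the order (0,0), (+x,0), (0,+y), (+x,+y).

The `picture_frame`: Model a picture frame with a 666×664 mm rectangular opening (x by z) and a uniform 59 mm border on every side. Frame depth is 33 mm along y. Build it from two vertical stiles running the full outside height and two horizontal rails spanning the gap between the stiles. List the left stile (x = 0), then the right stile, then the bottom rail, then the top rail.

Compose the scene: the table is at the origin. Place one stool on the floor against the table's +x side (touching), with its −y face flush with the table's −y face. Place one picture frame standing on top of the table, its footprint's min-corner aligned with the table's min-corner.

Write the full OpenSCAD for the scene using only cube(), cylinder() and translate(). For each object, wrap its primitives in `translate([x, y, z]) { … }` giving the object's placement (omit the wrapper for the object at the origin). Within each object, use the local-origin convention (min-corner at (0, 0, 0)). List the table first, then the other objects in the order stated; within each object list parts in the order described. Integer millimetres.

translate([0, 0, 688]) cube([1095, 963, 37]);
translate([45, 45, 0]) cube([84, 84, 688]);
translate([966, 45, 0]) cube([84, 84, 688]);
translate([45, 834, 0]) cube([84, 84, 688]);
translate([966, 834, 0]) cube([84, 84, 688]);
translate([1095, 0, 0]) {
  translate([0, 0, 397]) cube([301, 271, 33]);
  cube([26, 26, 397]);
  translate([275, 0, 0]) cube([26, 26, 397]);
  translate([0, 245, 0]) cube([26, 26, 397]);
  translate([275, 245, 0]) cube([26, 26, 397]);
}
translate([0, 0, 725]) {
  cube([59, 33, 782]);
  translate([725, 0, 0]) cube([59, 33, 782]);
  translate([59, 0, 0]) cube([666, 33, 59]);
  translate([59, 0, 723]) cube([666, 33, 59]);
}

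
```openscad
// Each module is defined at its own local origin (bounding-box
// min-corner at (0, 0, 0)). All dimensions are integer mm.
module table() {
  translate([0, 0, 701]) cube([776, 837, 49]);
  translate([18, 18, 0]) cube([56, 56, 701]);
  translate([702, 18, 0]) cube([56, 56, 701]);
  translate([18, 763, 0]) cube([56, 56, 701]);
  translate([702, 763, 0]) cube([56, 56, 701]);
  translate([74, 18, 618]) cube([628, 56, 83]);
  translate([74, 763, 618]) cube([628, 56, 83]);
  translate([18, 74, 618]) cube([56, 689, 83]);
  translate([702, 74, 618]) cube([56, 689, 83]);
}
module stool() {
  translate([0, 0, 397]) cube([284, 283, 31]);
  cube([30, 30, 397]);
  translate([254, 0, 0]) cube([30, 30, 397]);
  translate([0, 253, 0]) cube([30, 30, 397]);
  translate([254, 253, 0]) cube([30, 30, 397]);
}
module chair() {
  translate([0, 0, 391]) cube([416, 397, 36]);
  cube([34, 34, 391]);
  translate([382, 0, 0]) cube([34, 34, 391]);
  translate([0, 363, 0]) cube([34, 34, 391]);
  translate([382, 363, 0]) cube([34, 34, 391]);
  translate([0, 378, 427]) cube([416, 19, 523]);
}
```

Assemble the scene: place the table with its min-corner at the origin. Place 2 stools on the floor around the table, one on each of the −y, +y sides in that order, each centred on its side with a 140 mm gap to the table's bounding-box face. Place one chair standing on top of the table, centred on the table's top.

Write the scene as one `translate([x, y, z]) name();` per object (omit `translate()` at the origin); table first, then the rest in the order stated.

table();
translate([246, -423, 0]) stool();
translate([246, 977, 0]) stool();
translate([180, 220, 750]) chair();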